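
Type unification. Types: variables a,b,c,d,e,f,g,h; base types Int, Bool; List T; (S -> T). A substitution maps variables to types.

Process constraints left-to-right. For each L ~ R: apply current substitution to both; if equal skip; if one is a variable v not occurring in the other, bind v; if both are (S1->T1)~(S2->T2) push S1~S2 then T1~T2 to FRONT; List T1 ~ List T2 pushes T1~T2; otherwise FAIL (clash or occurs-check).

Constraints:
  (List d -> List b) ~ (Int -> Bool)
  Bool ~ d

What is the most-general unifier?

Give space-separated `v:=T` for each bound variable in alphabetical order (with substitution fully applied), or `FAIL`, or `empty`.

step 1: unify (List d -> List b) ~ (Int -> Bool)  [subst: {-} | 1 pending]
  -> decompose arrow: push List d~Int, List b~Bool
step 2: unify List d ~ Int  [subst: {-} | 2 pending]
  clash: List d vs Int

Answer: FAIL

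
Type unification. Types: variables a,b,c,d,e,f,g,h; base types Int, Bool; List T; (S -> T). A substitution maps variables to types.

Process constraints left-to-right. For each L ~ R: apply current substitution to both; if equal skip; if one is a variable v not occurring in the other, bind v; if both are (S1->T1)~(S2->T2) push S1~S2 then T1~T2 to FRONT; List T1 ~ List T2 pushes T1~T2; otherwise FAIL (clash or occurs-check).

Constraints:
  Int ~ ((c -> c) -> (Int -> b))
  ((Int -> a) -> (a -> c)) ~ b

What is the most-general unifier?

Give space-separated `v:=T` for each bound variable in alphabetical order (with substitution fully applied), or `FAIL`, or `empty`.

step 1: unify Int ~ ((c -> c) -> (Int -> b))  [subst: {-} | 1 pending]
  clash: Int vs ((c -> c) -> (Int -> b))

Answer: FAIL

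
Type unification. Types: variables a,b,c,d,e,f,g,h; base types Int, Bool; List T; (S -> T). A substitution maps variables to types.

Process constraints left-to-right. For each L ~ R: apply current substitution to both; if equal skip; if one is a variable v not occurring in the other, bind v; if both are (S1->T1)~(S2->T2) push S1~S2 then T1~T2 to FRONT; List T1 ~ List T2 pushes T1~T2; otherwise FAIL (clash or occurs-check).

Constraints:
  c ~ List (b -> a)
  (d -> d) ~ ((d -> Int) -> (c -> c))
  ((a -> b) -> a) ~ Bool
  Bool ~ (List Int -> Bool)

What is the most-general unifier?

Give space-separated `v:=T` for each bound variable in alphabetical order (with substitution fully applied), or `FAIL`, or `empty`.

Answer: FAIL

Derivation:
step 1: unify c ~ List (b -> a)  [subst: {-} | 3 pending]
  bind c := List (b -> a)
step 2: unify (d -> d) ~ ((d -> Int) -> (List (b -> a) -> List (b -> a)))  [subst: {c:=List (b -> a)} | 2 pending]
  -> decompose arrow: push d~(d -> Int), d~(List (b -> a) -> List (b -> a))
step 3: unify d ~ (d -> Int)  [subst: {c:=List (b -> a)} | 3 pending]
  occurs-check fail: d in (d -> Int)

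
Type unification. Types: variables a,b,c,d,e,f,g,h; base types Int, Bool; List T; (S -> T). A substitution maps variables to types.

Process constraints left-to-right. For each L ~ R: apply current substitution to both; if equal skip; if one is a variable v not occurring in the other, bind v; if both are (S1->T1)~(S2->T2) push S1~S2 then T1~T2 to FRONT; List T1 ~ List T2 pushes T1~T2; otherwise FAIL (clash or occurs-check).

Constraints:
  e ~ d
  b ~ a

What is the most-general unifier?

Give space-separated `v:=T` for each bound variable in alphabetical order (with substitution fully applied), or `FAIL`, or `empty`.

step 1: unify e ~ d  [subst: {-} | 1 pending]
  bind e := d
step 2: unify b ~ a  [subst: {e:=d} | 0 pending]
  bind b := a

Answer: b:=a e:=d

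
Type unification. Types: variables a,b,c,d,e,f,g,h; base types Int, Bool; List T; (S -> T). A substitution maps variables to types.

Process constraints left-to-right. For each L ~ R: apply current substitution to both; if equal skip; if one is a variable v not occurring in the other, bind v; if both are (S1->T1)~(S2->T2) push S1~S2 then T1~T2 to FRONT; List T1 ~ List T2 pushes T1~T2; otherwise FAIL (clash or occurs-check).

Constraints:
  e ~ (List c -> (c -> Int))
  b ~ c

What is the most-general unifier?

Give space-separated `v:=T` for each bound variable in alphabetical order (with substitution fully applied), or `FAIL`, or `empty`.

Answer: b:=c e:=(List c -> (c -> Int))

Derivation:
step 1: unify e ~ (List c -> (c -> Int))  [subst: {-} | 1 pending]
  bind e := (List c -> (c -> Int))
step 2: unify b ~ c  [subst: {e:=(List c -> (c -> Int))} | 0 pending]
  bind b := c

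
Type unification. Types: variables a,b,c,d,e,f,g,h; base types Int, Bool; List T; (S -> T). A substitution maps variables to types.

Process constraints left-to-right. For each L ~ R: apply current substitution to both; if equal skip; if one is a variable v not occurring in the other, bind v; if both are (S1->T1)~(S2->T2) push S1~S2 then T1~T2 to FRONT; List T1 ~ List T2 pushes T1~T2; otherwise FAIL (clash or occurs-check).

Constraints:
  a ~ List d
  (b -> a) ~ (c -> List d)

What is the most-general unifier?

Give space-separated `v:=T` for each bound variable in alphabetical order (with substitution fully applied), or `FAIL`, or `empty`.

Answer: a:=List d b:=c

Derivation:
step 1: unify a ~ List d  [subst: {-} | 1 pending]
  bind a := List d
step 2: unify (b -> List d) ~ (c -> List d)  [subst: {a:=List d} | 0 pending]
  -> decompose arrow: push b~c, List d~List d
step 3: unify b ~ c  [subst: {a:=List d} | 1 pending]
  bind b := c
step 4: unify List d ~ List d  [subst: {a:=List d, b:=c} | 0 pending]
  -> identical, skip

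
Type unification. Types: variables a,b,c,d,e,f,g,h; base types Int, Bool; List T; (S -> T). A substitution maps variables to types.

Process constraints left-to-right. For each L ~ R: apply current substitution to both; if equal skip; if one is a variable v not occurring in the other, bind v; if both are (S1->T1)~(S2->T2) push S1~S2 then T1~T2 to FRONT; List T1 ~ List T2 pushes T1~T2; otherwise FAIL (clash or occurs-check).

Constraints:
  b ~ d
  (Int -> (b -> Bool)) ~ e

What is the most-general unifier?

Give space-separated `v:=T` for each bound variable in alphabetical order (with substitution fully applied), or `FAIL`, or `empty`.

step 1: unify b ~ d  [subst: {-} | 1 pending]
  bind b := d
step 2: unify (Int -> (d -> Bool)) ~ e  [subst: {b:=d} | 0 pending]
  bind e := (Int -> (d -> Bool))

Answer: b:=d e:=(Int -> (d -> Bool))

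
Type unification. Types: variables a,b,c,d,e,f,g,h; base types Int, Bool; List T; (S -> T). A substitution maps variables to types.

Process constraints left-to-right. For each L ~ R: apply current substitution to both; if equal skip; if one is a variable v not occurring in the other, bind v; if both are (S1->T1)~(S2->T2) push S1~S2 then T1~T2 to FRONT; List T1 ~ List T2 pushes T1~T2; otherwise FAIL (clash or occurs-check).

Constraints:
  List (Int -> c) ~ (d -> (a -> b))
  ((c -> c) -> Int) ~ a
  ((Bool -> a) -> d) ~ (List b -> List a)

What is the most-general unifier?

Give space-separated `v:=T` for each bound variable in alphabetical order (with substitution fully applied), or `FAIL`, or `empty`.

Answer: FAIL

Derivation:
step 1: unify List (Int -> c) ~ (d -> (a -> b))  [subst: {-} | 2 pending]
  clash: List (Int -> c) vs (d -> (a -> b))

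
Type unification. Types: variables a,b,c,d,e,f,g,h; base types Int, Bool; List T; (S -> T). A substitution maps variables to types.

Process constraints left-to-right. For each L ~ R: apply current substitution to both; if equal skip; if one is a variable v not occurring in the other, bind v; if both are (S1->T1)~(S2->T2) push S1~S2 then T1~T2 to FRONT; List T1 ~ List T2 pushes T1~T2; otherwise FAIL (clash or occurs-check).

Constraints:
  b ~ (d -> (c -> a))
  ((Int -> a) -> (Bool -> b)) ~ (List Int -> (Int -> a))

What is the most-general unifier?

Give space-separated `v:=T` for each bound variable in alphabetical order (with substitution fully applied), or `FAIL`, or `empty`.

step 1: unify b ~ (d -> (c -> a))  [subst: {-} | 1 pending]
  bind b := (d -> (c -> a))
step 2: unify ((Int -> a) -> (Bool -> (d -> (c -> a)))) ~ (List Int -> (Int -> a))  [subst: {b:=(d -> (c -> a))} | 0 pending]
  -> decompose arrow: push (Int -> a)~List Int, (Bool -> (d -> (c -> a)))~(Int -> a)
step 3: unify (Int -> a) ~ List Int  [subst: {b:=(d -> (c -> a))} | 1 pending]
  clash: (Int -> a) vs List Int

Answer: FAIL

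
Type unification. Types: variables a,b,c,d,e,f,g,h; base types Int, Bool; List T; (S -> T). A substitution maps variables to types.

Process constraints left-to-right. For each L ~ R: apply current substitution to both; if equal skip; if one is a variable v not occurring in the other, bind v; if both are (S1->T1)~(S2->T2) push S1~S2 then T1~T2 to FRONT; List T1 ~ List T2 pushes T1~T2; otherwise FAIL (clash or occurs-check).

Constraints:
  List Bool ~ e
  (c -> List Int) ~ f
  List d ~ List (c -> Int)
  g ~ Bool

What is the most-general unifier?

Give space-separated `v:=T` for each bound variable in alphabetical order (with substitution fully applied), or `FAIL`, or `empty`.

Answer: d:=(c -> Int) e:=List Bool f:=(c -> List Int) g:=Bool

Derivation:
step 1: unify List Bool ~ e  [subst: {-} | 3 pending]
  bind e := List Bool
step 2: unify (c -> List Int) ~ f  [subst: {e:=List Bool} | 2 pending]
  bind f := (c -> List Int)
step 3: unify List d ~ List (c -> Int)  [subst: {e:=List Bool, f:=(c -> List Int)} | 1 pending]
  -> decompose List: push d~(c -> Int)
step 4: unify d ~ (c -> Int)  [subst: {e:=List Bool, f:=(c -> List Int)} | 1 pending]
  bind d := (c -> Int)
step 5: unify g ~ Bool  [subst: {e:=List Bool, f:=(c -> List Int), d:=(c -> Int)} | 0 pending]
  bind g := Bool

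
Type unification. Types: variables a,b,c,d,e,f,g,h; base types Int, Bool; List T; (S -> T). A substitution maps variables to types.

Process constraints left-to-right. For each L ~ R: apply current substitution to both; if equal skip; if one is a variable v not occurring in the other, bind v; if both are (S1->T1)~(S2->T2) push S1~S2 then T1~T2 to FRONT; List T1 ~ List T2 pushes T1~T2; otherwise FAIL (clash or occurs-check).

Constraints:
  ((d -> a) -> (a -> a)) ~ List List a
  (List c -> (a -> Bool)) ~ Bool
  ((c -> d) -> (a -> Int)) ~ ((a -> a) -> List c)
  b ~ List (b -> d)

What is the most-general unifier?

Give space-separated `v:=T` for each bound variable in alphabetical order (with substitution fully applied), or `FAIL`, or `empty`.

step 1: unify ((d -> a) -> (a -> a)) ~ List List a  [subst: {-} | 3 pending]
  clash: ((d -> a) -> (a -> a)) vs List List a

Answer: FAIL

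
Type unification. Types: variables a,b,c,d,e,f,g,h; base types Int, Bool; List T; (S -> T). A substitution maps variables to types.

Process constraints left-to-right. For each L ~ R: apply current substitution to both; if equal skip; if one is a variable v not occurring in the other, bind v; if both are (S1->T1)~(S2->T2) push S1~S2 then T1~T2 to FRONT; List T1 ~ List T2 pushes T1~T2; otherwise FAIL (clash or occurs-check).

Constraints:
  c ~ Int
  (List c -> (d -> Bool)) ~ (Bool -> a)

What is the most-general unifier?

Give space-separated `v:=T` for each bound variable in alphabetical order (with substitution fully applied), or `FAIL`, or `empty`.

Answer: FAIL

Derivation:
step 1: unify c ~ Int  [subst: {-} | 1 pending]
  bind c := Int
step 2: unify (List Int -> (d -> Bool)) ~ (Bool -> a)  [subst: {c:=Int} | 0 pending]
  -> decompose arrow: push List Int~Bool, (d -> Bool)~a
step 3: unify List Int ~ Bool  [subst: {c:=Int} | 1 pending]
  clash: List Int vs Bool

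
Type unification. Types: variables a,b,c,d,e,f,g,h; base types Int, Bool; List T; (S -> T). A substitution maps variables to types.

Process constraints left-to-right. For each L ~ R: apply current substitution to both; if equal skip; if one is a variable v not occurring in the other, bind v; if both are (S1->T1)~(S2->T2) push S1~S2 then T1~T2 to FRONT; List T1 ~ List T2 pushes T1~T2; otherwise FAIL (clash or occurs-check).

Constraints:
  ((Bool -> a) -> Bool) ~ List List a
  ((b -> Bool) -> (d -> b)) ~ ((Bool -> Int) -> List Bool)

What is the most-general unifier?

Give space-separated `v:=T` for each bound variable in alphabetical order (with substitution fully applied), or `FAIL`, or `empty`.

step 1: unify ((Bool -> a) -> Bool) ~ List List a  [subst: {-} | 1 pending]
  clash: ((Bool -> a) -> Bool) vs List List a

Answer: FAIL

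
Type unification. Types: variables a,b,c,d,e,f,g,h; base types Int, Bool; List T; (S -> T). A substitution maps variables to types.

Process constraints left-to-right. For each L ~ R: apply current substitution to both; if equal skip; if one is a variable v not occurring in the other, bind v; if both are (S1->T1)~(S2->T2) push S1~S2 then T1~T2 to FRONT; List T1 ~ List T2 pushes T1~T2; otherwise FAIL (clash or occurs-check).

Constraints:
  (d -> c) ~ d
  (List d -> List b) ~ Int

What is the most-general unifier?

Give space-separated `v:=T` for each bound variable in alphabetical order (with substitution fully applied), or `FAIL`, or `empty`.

Answer: FAIL

Derivation:
step 1: unify (d -> c) ~ d  [subst: {-} | 1 pending]
  occurs-check fail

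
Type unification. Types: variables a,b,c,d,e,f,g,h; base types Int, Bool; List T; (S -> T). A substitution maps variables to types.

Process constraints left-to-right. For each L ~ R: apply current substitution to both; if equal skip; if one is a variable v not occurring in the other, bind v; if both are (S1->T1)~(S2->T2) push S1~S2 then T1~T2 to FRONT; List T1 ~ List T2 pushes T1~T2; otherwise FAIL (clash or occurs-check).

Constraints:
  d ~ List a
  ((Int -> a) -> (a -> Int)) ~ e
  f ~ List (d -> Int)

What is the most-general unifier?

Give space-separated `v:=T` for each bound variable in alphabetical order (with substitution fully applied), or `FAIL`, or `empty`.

step 1: unify d ~ List a  [subst: {-} | 2 pending]
  bind d := List a
step 2: unify ((Int -> a) -> (a -> Int)) ~ e  [subst: {d:=List a} | 1 pending]
  bind e := ((Int -> a) -> (a -> Int))
step 3: unify f ~ List (List a -> Int)  [subst: {d:=List a, e:=((Int -> a) -> (a -> Int))} | 0 pending]
  bind f := List (List a -> Int)

Answer: d:=List a e:=((Int -> a) -> (a -> Int)) f:=List (List a -> Int)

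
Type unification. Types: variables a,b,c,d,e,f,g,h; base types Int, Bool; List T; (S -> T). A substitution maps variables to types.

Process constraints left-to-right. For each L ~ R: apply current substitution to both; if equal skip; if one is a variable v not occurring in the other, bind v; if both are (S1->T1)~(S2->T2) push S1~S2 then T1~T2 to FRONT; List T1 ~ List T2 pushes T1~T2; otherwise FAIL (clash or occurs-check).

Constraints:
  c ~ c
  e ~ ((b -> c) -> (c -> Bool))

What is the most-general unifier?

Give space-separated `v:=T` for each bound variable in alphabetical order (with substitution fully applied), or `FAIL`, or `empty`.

Answer: e:=((b -> c) -> (c -> Bool))

Derivation:
step 1: unify c ~ c  [subst: {-} | 1 pending]
  -> identical, skip
step 2: unify e ~ ((b -> c) -> (c -> Bool))  [subst: {-} | 0 pending]
  bind e := ((b -> c) -> (c -> Bool))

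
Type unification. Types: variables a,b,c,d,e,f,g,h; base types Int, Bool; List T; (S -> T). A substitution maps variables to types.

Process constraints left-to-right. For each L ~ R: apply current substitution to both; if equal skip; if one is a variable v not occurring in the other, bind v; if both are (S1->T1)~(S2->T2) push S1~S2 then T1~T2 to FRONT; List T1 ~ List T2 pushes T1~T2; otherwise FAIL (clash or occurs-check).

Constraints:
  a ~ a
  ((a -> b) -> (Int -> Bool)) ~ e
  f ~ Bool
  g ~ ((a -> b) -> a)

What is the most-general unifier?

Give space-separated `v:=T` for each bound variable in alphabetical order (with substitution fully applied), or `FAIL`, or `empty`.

Answer: e:=((a -> b) -> (Int -> Bool)) f:=Bool g:=((a -> b) -> a)

Derivation:
step 1: unify a ~ a  [subst: {-} | 3 pending]
  -> identical, skip
step 2: unify ((a -> b) -> (Int -> Bool)) ~ e  [subst: {-} | 2 pending]
  bind e := ((a -> b) -> (Int -> Bool))
step 3: unify f ~ Bool  [subst: {e:=((a -> b) -> (Int -> Bool))} | 1 pending]
  bind f := Bool
step 4: unify g ~ ((a -> b) -> a)  [subst: {e:=((a -> b) -> (Int -> Bool)), f:=Bool} | 0 pending]
  bind g := ((a -> b) -> a)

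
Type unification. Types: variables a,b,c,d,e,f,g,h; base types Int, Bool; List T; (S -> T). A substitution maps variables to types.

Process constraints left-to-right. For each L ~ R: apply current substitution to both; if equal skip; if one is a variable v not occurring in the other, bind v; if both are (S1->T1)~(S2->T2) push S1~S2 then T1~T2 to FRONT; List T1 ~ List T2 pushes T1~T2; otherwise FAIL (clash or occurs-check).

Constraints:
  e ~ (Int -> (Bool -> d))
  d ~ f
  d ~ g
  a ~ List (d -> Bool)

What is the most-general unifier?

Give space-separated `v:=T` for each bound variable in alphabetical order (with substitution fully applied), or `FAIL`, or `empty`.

step 1: unify e ~ (Int -> (Bool -> d))  [subst: {-} | 3 pending]
  bind e := (Int -> (Bool -> d))
step 2: unify d ~ f  [subst: {e:=(Int -> (Bool -> d))} | 2 pending]
  bind d := f
step 3: unify f ~ g  [subst: {e:=(Int -> (Bool -> d)), d:=f} | 1 pending]
  bind f := g
step 4: unify a ~ List (g -> Bool)  [subst: {e:=(Int -> (Bool -> d)), d:=f, f:=g} | 0 pending]
  bind a := List (g -> Bool)

Answer: a:=List (g -> Bool) d:=g e:=(Int -> (Bool -> g)) f:=g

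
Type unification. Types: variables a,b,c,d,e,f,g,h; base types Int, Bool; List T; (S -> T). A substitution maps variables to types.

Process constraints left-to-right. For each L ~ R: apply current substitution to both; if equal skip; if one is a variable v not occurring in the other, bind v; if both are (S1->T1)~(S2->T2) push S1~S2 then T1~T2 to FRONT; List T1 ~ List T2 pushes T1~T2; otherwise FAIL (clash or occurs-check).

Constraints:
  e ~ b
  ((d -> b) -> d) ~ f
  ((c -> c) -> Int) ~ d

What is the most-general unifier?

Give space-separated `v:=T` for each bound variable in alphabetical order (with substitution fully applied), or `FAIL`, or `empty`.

step 1: unify e ~ b  [subst: {-} | 2 pending]
  bind e := b
step 2: unify ((d -> b) -> d) ~ f  [subst: {e:=b} | 1 pending]
  bind f := ((d -> b) -> d)
step 3: unify ((c -> c) -> Int) ~ d  [subst: {e:=b, f:=((d -> b) -> d)} | 0 pending]
  bind d := ((c -> c) -> Int)

Answer: d:=((c -> c) -> Int) e:=b f:=((((c -> c) -> Int) -> b) -> ((c -> c) -> Int))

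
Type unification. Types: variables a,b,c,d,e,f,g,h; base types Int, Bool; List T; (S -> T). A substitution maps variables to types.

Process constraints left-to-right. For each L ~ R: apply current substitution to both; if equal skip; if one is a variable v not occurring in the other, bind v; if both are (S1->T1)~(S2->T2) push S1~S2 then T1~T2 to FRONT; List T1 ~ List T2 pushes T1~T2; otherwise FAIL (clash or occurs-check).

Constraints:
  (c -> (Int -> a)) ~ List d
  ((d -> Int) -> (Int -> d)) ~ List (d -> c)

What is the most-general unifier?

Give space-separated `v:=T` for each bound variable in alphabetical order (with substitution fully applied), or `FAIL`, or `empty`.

Answer: FAIL

Derivation:
step 1: unify (c -> (Int -> a)) ~ List d  [subst: {-} | 1 pending]
  clash: (c -> (Int -> a)) vs List d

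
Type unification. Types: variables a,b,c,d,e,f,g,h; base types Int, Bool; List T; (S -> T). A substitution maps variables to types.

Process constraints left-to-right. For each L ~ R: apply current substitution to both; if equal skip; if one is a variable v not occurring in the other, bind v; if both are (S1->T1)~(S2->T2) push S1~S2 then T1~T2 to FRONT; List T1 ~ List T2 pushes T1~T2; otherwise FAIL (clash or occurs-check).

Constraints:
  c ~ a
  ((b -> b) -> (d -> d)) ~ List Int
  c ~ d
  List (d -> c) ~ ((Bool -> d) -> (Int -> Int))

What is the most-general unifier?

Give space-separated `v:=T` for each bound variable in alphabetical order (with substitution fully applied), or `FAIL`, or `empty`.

step 1: unify c ~ a  [subst: {-} | 3 pending]
  bind c := a
step 2: unify ((b -> b) -> (d -> d)) ~ List Int  [subst: {c:=a} | 2 pending]
  clash: ((b -> b) -> (d -> d)) vs List Int

Answer: FAIL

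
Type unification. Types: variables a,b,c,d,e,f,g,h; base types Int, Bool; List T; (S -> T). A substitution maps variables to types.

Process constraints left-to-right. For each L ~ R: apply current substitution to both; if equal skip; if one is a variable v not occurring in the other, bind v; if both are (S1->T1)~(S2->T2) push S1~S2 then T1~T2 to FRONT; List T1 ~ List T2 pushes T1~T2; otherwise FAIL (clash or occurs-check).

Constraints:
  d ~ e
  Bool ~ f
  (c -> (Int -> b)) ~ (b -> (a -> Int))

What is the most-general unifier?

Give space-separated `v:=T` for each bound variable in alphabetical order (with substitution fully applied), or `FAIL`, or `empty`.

Answer: a:=Int b:=Int c:=Int d:=e f:=Bool

Derivation:
step 1: unify d ~ e  [subst: {-} | 2 pending]
  bind d := e
step 2: unify Bool ~ f  [subst: {d:=e} | 1 pending]
  bind f := Bool
step 3: unify (c -> (Int -> b)) ~ (b -> (a -> Int))  [subst: {d:=e, f:=Bool} | 0 pending]
  -> decompose arrow: push c~b, (Int -> b)~(a -> Int)
step 4: unify c ~ b  [subst: {d:=e, f:=Bool} | 1 pending]
  bind c := b
step 5: unify (Int -> b) ~ (a -> Int)  [subst: {d:=e, f:=Bool, c:=b} | 0 pending]
  -> decompose arrow: push Int~a, b~Int
step 6: unify Int ~ a  [subst: {d:=e, f:=Bool, c:=b} | 1 pending]
  bind a := Int
step 7: unify b ~ Int  [subst: {d:=e, f:=Bool, c:=b, a:=Int} | 0 pending]
  bind b := Int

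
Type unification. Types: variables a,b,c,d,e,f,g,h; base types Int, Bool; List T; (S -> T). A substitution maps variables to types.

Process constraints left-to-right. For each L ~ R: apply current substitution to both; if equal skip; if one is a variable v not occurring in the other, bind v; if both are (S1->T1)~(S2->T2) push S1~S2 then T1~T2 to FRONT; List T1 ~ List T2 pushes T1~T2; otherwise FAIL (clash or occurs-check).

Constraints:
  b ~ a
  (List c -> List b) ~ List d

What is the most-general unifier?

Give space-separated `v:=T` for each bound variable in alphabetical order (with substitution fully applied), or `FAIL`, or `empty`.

step 1: unify b ~ a  [subst: {-} | 1 pending]
  bind b := a
step 2: unify (List c -> List a) ~ List d  [subst: {b:=a} | 0 pending]
  clash: (List c -> List a) vs List d

Answer: FAIL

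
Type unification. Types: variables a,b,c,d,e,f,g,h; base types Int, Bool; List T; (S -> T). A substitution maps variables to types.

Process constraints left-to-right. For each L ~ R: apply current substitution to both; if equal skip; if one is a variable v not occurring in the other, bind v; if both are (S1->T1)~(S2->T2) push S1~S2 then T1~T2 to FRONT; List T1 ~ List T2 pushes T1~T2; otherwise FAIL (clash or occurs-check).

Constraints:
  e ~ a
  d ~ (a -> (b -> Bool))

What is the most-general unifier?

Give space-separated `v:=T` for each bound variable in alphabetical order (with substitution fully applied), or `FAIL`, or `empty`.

step 1: unify e ~ a  [subst: {-} | 1 pending]
  bind e := a
step 2: unify d ~ (a -> (b -> Bool))  [subst: {e:=a} | 0 pending]
  bind d := (a -> (b -> Bool))

Answer: d:=(a -> (b -> Bool)) e:=a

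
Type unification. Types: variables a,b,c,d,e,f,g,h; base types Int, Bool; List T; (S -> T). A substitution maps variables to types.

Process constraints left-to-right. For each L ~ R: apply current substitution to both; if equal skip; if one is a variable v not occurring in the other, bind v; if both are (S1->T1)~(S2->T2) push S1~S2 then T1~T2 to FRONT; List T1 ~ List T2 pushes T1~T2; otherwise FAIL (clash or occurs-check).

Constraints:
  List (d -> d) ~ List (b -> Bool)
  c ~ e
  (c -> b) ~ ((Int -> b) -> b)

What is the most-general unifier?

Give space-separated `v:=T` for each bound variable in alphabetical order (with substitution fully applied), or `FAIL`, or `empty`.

step 1: unify List (d -> d) ~ List (b -> Bool)  [subst: {-} | 2 pending]
  -> decompose List: push (d -> d)~(b -> Bool)
step 2: unify (d -> d) ~ (b -> Bool)  [subst: {-} | 2 pending]
  -> decompose arrow: push d~b, d~Bool
step 3: unify d ~ b  [subst: {-} | 3 pending]
  bind d := b
step 4: unify b ~ Bool  [subst: {d:=b} | 2 pending]
  bind b := Bool
step 5: unify c ~ e  [subst: {d:=b, b:=Bool} | 1 pending]
  bind c := e
step 6: unify (e -> Bool) ~ ((Int -> Bool) -> Bool)  [subst: {d:=b, b:=Bool, c:=e} | 0 pending]
  -> decompose arrow: push e~(Int -> Bool), Bool~Bool
step 7: unify e ~ (Int -> Bool)  [subst: {d:=b, b:=Bool, c:=e} | 1 pending]
  bind e := (Int -> Bool)
step 8: unify Bool ~ Bool  [subst: {d:=b, b:=Bool, c:=e, e:=(Int -> Bool)} | 0 pending]
  -> identical, skip

Answer: b:=Bool c:=(Int -> Bool) d:=Bool e:=(Int -> Bool)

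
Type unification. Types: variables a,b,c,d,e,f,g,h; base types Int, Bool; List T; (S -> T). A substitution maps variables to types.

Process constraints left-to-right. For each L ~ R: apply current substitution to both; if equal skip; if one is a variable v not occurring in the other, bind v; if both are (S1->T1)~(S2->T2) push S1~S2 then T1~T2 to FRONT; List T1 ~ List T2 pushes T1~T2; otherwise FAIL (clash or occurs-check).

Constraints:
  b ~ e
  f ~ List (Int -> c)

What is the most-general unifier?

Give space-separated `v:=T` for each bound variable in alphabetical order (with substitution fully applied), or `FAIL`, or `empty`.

step 1: unify b ~ e  [subst: {-} | 1 pending]
  bind b := e
step 2: unify f ~ List (Int -> c)  [subst: {b:=e} | 0 pending]
  bind f := List (Int -> c)

Answer: b:=e f:=List (Int -> c)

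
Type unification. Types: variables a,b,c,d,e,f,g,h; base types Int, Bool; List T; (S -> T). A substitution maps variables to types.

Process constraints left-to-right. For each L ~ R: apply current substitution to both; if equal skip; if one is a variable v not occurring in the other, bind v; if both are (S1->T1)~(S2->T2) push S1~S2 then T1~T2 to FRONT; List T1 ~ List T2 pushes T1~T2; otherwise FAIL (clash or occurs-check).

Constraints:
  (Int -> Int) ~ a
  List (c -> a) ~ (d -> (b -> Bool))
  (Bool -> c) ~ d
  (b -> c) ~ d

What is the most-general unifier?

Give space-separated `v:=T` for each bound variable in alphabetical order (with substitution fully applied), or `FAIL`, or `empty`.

Answer: FAIL

Derivation:
step 1: unify (Int -> Int) ~ a  [subst: {-} | 3 pending]
  bind a := (Int -> Int)
step 2: unify List (c -> (Int -> Int)) ~ (d -> (b -> Bool))  [subst: {a:=(Int -> Int)} | 2 pending]
  clash: List (c -> (Int -> Int)) vs (d -> (b -> Bool))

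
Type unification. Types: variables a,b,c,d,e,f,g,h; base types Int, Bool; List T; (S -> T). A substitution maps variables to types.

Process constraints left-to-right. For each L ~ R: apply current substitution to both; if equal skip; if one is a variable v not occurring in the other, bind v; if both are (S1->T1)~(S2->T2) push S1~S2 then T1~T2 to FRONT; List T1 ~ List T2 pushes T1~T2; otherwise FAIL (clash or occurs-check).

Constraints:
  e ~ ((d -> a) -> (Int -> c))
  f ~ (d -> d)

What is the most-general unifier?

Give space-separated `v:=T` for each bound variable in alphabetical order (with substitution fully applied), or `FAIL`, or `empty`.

Answer: e:=((d -> a) -> (Int -> c)) f:=(d -> d)

Derivation:
step 1: unify e ~ ((d -> a) -> (Int -> c))  [subst: {-} | 1 pending]
  bind e := ((d -> a) -> (Int -> c))
step 2: unify f ~ (d -> d)  [subst: {e:=((d -> a) -> (Int -> c))} | 0 pending]
  bind f := (d -> d)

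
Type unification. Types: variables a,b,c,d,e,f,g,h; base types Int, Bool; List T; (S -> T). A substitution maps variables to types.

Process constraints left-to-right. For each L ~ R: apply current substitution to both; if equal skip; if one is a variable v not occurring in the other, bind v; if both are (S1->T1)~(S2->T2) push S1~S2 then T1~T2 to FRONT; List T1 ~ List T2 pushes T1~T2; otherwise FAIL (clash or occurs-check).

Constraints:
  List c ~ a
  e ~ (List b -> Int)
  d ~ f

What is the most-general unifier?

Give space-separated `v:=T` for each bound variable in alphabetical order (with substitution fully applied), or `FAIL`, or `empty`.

Answer: a:=List c d:=f e:=(List b -> Int)

Derivation:
step 1: unify List c ~ a  [subst: {-} | 2 pending]
  bind a := List c
step 2: unify e ~ (List b -> Int)  [subst: {a:=List c} | 1 pending]
  bind e := (List b -> Int)
step 3: unify d ~ f  [subst: {a:=List c, e:=(List b -> Int)} | 0 pending]
  bind d := f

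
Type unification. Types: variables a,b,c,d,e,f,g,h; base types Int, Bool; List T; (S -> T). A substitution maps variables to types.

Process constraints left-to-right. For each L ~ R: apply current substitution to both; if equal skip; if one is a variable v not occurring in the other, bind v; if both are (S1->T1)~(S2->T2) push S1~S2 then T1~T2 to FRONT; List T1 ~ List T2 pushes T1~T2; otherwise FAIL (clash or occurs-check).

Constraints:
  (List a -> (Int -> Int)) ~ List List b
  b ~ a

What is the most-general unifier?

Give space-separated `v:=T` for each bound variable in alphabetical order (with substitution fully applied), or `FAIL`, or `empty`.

step 1: unify (List a -> (Int -> Int)) ~ List List b  [subst: {-} | 1 pending]
  clash: (List a -> (Int -> Int)) vs List List b

Answer: FAIL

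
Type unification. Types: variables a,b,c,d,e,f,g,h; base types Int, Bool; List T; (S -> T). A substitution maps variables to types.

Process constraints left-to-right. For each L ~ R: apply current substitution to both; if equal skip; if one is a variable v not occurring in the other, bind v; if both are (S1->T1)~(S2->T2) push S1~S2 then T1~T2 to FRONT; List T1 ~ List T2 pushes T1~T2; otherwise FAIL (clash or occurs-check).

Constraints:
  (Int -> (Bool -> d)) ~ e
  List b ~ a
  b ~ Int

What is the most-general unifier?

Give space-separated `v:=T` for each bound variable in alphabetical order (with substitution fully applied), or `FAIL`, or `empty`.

Answer: a:=List Int b:=Int e:=(Int -> (Bool -> d))

Derivation:
step 1: unify (Int -> (Bool -> d)) ~ e  [subst: {-} | 2 pending]
  bind e := (Int -> (Bool -> d))
step 2: unify List b ~ a  [subst: {e:=(Int -> (Bool -> d))} | 1 pending]
  bind a := List b
step 3: unify b ~ Int  [subst: {e:=(Int -> (Bool -> d)), a:=List b} | 0 pending]
  bind b := Int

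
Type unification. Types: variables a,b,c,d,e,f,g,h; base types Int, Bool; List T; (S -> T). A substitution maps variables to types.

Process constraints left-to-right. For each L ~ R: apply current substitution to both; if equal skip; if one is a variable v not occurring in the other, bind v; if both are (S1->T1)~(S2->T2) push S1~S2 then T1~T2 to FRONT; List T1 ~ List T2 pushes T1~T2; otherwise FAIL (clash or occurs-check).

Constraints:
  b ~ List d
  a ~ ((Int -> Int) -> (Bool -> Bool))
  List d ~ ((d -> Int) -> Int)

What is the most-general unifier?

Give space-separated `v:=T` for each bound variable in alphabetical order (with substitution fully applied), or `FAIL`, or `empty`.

Answer: FAIL

Derivation:
step 1: unify b ~ List d  [subst: {-} | 2 pending]
  bind b := List d
step 2: unify a ~ ((Int -> Int) -> (Bool -> Bool))  [subst: {b:=List d} | 1 pending]
  bind a := ((Int -> Int) -> (Bool -> Bool))
step 3: unify List d ~ ((d -> Int) -> Int)  [subst: {b:=List d, a:=((Int -> Int) -> (Bool -> Bool))} | 0 pending]
  clash: List d vs ((d -> Int) -> Int)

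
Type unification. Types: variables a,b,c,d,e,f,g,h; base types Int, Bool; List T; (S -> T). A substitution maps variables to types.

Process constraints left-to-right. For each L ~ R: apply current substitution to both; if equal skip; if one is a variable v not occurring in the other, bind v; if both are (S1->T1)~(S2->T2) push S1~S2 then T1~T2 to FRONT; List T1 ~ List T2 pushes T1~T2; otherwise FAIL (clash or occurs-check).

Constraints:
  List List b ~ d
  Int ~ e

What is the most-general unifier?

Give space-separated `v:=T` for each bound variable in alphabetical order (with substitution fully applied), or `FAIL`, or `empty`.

step 1: unify List List b ~ d  [subst: {-} | 1 pending]
  bind d := List List b
step 2: unify Int ~ e  [subst: {d:=List List b} | 0 pending]
  bind e := Int

Answer: d:=List List b e:=Int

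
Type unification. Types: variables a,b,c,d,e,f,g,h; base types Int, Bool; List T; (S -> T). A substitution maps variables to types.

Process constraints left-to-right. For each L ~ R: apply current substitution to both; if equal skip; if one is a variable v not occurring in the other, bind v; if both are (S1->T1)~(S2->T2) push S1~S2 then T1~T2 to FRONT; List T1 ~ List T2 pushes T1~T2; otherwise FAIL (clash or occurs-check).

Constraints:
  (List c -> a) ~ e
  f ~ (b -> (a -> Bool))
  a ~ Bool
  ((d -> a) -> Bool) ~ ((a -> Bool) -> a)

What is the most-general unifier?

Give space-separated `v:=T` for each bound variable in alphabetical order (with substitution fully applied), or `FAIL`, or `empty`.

step 1: unify (List c -> a) ~ e  [subst: {-} | 3 pending]
  bind e := (List c -> a)
step 2: unify f ~ (b -> (a -> Bool))  [subst: {e:=(List c -> a)} | 2 pending]
  bind f := (b -> (a -> Bool))
step 3: unify a ~ Bool  [subst: {e:=(List c -> a), f:=(b -> (a -> Bool))} | 1 pending]
  bind a := Bool
step 4: unify ((d -> Bool) -> Bool) ~ ((Bool -> Bool) -> Bool)  [subst: {e:=(List c -> a), f:=(b -> (a -> Bool)), a:=Bool} | 0 pending]
  -> decompose arrow: push (d -> Bool)~(Bool -> Bool), Bool~Bool
step 5: unify (d -> Bool) ~ (Bool -> Bool)  [subst: {e:=(List c -> a), f:=(b -> (a -> Bool)), a:=Bool} | 1 pending]
  -> decompose arrow: push d~Bool, Bool~Bool
step 6: unify d ~ Bool  [subst: {e:=(List c -> a), f:=(b -> (a -> Bool)), a:=Bool} | 2 pending]
  bind d := Bool
step 7: unify Bool ~ Bool  [subst: {e:=(List c -> a), f:=(b -> (a -> Bool)), a:=Bool, d:=Bool} | 1 pending]
  -> identical, skip
step 8: unify Bool ~ Bool  [subst: {e:=(List c -> a), f:=(b -> (a -> Bool)), a:=Bool, d:=Bool} | 0 pending]
  -> identical, skip

Answer: a:=Bool d:=Bool e:=(List c -> Bool) f:=(b -> (Bool -> Bool))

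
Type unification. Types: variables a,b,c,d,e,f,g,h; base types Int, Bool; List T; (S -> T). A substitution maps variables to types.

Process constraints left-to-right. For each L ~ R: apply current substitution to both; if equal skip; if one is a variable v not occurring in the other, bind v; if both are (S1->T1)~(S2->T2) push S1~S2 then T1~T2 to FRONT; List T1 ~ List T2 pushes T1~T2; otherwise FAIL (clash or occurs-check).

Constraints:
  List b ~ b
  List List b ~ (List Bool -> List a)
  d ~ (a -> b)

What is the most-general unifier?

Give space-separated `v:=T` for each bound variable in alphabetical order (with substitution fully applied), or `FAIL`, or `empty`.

Answer: FAIL

Derivation:
step 1: unify List b ~ b  [subst: {-} | 2 pending]
  occurs-check fail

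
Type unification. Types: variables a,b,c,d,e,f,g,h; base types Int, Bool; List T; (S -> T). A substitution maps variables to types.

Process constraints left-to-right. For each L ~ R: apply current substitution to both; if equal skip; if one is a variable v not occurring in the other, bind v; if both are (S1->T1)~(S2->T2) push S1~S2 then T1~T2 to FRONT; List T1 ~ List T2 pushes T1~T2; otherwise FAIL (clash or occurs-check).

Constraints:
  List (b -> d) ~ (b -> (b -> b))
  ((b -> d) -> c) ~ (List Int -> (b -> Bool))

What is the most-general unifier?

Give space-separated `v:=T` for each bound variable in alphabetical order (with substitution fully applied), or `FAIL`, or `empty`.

Answer: FAIL

Derivation:
step 1: unify List (b -> d) ~ (b -> (b -> b))  [subst: {-} | 1 pending]
  clash: List (b -> d) vs (b -> (b -> b))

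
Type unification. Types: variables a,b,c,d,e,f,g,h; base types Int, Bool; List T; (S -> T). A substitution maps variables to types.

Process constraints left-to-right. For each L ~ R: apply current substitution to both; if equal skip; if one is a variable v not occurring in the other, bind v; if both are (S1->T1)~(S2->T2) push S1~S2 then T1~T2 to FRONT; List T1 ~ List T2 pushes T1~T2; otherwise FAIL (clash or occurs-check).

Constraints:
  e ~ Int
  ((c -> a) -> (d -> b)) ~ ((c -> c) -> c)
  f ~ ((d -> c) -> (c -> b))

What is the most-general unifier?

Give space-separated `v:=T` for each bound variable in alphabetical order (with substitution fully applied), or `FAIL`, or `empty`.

Answer: a:=(d -> b) c:=(d -> b) e:=Int f:=((d -> (d -> b)) -> ((d -> b) -> b))

Derivation:
step 1: unify e ~ Int  [subst: {-} | 2 pending]
  bind e := Int
step 2: unify ((c -> a) -> (d -> b)) ~ ((c -> c) -> c)  [subst: {e:=Int} | 1 pending]
  -> decompose arrow: push (c -> a)~(c -> c), (d -> b)~c
step 3: unify (c -> a) ~ (c -> c)  [subst: {e:=Int} | 2 pending]
  -> decompose arrow: push c~c, a~c
step 4: unify c ~ c  [subst: {e:=Int} | 3 pending]
  -> identical, skip
step 5: unify a ~ c  [subst: {e:=Int} | 2 pending]
  bind a := c
step 6: unify (d -> b) ~ c  [subst: {e:=Int, a:=c} | 1 pending]
  bind c := (d -> b)
step 7: unify f ~ ((d -> (d -> b)) -> ((d -> b) -> b))  [subst: {e:=Int, a:=c, c:=(d -> b)} | 0 pending]
  bind f := ((d -> (d -> b)) -> ((d -> b) -> b))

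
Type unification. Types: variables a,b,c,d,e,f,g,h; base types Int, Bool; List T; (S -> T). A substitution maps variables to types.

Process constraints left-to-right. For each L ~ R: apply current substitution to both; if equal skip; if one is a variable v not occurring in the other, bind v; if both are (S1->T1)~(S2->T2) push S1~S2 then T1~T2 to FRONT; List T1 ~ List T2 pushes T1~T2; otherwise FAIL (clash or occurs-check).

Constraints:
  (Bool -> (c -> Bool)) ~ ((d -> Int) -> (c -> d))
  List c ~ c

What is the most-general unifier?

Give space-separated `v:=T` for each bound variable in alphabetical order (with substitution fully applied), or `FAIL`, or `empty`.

Answer: FAIL

Derivation:
step 1: unify (Bool -> (c -> Bool)) ~ ((d -> Int) -> (c -> d))  [subst: {-} | 1 pending]
  -> decompose arrow: push Bool~(d -> Int), (c -> Bool)~(c -> d)
step 2: unify Bool ~ (d -> Int)  [subst: {-} | 2 pending]
  clash: Bool vs (d -> Int)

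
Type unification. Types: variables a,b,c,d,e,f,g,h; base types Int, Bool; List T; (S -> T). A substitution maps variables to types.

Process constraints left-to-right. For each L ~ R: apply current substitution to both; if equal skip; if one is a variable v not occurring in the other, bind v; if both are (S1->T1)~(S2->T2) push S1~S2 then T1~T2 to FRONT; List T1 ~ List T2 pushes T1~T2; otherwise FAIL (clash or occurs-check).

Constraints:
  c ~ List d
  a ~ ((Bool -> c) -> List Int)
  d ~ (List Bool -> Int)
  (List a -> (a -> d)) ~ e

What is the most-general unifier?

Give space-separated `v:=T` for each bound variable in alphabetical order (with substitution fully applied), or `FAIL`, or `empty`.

step 1: unify c ~ List d  [subst: {-} | 3 pending]
  bind c := List d
step 2: unify a ~ ((Bool -> List d) -> List Int)  [subst: {c:=List d} | 2 pending]
  bind a := ((Bool -> List d) -> List Int)
step 3: unify d ~ (List Bool -> Int)  [subst: {c:=List d, a:=((Bool -> List d) -> List Int)} | 1 pending]
  bind d := (List Bool -> Int)
step 4: unify (List ((Bool -> List (List Bool -> Int)) -> List Int) -> (((Bool -> List (List Bool -> Int)) -> List Int) -> (List Bool -> Int))) ~ e  [subst: {c:=List d, a:=((Bool -> List d) -> List Int), d:=(List Bool -> Int)} | 0 pending]
  bind e := (List ((Bool -> List (List Bool -> Int)) -> List Int) -> (((Bool -> List (List Bool -> Int)) -> List Int) -> (List Bool -> Int)))

Answer: a:=((Bool -> List (List Bool -> Int)) -> List Int) c:=List (List Bool -> Int) d:=(List Bool -> Int) e:=(List ((Bool -> List (List Bool -> Int)) -> List Int) -> (((Bool -> List (List Bool -> Int)) -> List Int) -> (List Bool -> Int)))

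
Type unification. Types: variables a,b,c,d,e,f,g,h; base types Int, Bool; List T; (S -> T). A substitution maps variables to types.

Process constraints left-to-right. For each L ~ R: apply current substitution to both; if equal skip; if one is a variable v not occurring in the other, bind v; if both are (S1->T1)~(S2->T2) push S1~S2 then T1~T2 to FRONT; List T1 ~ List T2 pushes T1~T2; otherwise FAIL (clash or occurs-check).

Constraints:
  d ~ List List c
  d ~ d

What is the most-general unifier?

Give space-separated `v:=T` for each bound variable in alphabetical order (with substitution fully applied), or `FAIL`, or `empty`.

step 1: unify d ~ List List c  [subst: {-} | 1 pending]
  bind d := List List c
step 2: unify List List c ~ List List c  [subst: {d:=List List c} | 0 pending]
  -> identical, skip

Answer: d:=List List c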